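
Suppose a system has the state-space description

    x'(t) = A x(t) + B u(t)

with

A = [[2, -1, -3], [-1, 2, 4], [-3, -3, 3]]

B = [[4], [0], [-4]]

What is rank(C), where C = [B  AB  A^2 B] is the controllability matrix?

AB = [[20], [-20], [-24]]
A^2B = [[132], [-156], [-72]]
Controllability matrix C = [B  AB  A^2B] = [[4, 20, 132], [0, -20, -156], [-4, -24, -72]]
det(C) = 4·((-20)·(-72) - (-156)·(-24)) - 20·(0·(-72) - (-156)·(-4)) + 132·(0·(-24) - (-20)·(-4)) = 4·(-2304) - 20·(-624) + 132·(-80) = -7296 ≠ 0, so rank(C) = 3.
rank(C) = 3 = n, so the pair (A, B) is completely controllable.

3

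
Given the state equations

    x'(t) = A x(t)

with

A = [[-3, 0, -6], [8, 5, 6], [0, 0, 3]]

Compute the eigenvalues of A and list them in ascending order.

-3, 3, 5

det(sI - A) = s^3 - (tr A)s^2 + (M11 + M22 + M33)s - det A, where Mii is the 2×2 principal minor of A obtained by deleting row i and column i.
tr A = (-3) + 5 + 3 = 5; M11 = 5·3 - 6·0 = 15 - 0 = 15; M22 = (-3)·3 - (-6)·0 = -9 - 0 = -9; M33 = (-3)·5 - 0·8 = -15 - 0 = -15; sum of minors = -9.
det A = (-3)·(5·3 - 6·0) - 0·(8·3 - 6·0) + (-6)·(8·0 - 5·0) = (-3)·15 - 0·24 + (-6)·0 = -45.
So p(s) = det(sI - A) = s^3 - 5s^2 - 9s + 45.
Rational-root test: any integer root divides 45. Testing small divisors, s = -3 works: p(-3) = -27 + (-45) + 27 + 45 = 0, so (s + 3) is a factor.
Dividing, p(s) = (s + 3)(s^2 - 8s + 15).
Factor s^2 - 8s + 15: two numbers with sum 8 and product 15 are 5 and 3, so s^2 - 8s + 15 = (s - 5)(s - 3).
Hence p(s) = (s - 5) (s - 3) (s + 3), with roots -3, 3, 5.
At least one eigenvalue has non-negative real part, so the system is not asymptotically stable.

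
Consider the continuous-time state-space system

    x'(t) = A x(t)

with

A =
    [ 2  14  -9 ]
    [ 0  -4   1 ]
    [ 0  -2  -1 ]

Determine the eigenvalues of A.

det(sI - A) = s^3 - (tr A)s^2 + (M11 + M22 + M33)s - det A, where Mii is the 2×2 principal minor of A obtained by deleting row i and column i.
tr A = 2 + (-4) + (-1) = -3; M11 = (-4)·(-1) - 1·(-2) = 4 - (-2) = 6; M22 = 2·(-1) - (-9)·0 = -2 - 0 = -2; M33 = 2·(-4) - 14·0 = -8 - 0 = -8; sum of minors = -4.
det A = 2·((-4)·(-1) - 1·(-2)) - 14·(0·(-1) - 1·0) + (-9)·(0·(-2) - (-4)·0) = 2·6 - 14·0 + (-9)·0 = 12.
So p(s) = det(sI - A) = s^3 + 3s^2 - 4s - 12.
Rational-root test: any integer root divides -12. Testing small divisors, s = -2 works: p(-2) = -8 + 12 + 8 + (-12) = 0, so (s + 2) is a factor.
Dividing, p(s) = (s + 2)(s^2 + s - 6).
Factor s^2 + s - 6: two numbers with sum -1 and product -6 are 2 and -3, so s^2 + s - 6 = (s - 2)(s + 3).
Hence p(s) = (s - 2) (s + 2) (s + 3), with roots -3, -2, 2.
At least one eigenvalue has non-negative real part, so the system is not asymptotically stable.

-3, -2, 2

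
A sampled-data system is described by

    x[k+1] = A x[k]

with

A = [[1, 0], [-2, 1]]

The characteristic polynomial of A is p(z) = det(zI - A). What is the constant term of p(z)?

For a 2×2 matrix, det(zI - A) = z^2 - (tr A)z + det A.
tr A = 2, det A = 1.
So p(z) = z^2 - 2z + 1.
The constant term is 1.

1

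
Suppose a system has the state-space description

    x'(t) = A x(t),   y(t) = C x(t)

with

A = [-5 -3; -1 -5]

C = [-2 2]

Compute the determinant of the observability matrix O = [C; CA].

CA = [[8, -4]]
Observability matrix O = [C; CA] = [[-2, 2], [8, -4]]
det(O) = (-2)·(-4) - 2·8 = 8 - 16 = -8
Since det(O) ≠ 0, rank(O) = 2 and the system is completely observable.

-8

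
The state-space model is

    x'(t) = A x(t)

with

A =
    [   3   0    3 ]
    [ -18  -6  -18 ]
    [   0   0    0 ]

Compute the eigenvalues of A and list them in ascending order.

-6, 0, 3

det(sI - A) = s^3 - (tr A)s^2 + (M11 + M22 + M33)s - det A, where Mii is the 2×2 principal minor of A obtained by deleting row i and column i.
tr A = 3 + (-6) + 0 = -3; M11 = (-6)·0 - (-18)·0 = 0 - 0 = 0; M22 = 3·0 - 3·0 = 0 - 0 = 0; M33 = 3·(-6) - 0·(-18) = -18 - 0 = -18; sum of minors = -18.
det A = 3·((-6)·0 - (-18)·0) - 0·((-18)·0 - (-18)·0) + 3·((-18)·0 - (-6)·0) = 3·0 - 0·0 + 3·0 = 0.
So p(s) = det(sI - A) = s^3 + 3s^2 - 18s.
The constant term is 0, so p(s) = s(s^2 + 3s - 18).
Factor s^2 + 3s - 18: two numbers with sum -3 and product -18 are 3 and -6, so s^2 + 3s - 18 = (s - 3)(s + 6).
Hence p(s) = s (s - 3) (s + 6), with roots -6, 0, 3.
At least one eigenvalue has non-negative real part, so the system is not asymptotically stable.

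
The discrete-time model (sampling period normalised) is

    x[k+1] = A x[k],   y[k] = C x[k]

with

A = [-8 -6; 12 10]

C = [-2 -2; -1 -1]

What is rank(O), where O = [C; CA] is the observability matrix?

1

CA = [[-8, -8], [-4, -4]]
Observability matrix O = [C; CA] = [[-2, -2], [-1, -1], [-8, -8], [-4, -4]]
Every row of O is a scalar multiple of row 1 = [-2, -2] (multipliers 1, 1/2, 4, 2), so the rows span a one-dimensional space.
O ≠ 0, hence rank(O) = 1.
rank(O) = 1 < n = 2, so the pair (A, C) is not completely observable.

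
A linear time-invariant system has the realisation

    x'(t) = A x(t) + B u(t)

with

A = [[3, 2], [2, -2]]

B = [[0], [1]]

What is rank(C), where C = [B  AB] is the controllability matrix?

AB = [[2], [-2]]
Controllability matrix C = [B  AB] = [[0, 2], [1, -2]]
det(C) = 0·(-2) - 2·1 = 0 - 2 = -2 ≠ 0, so rank(C) = 2.
rank(C) = 2 = n, so the pair (A, B) is completely controllable.

2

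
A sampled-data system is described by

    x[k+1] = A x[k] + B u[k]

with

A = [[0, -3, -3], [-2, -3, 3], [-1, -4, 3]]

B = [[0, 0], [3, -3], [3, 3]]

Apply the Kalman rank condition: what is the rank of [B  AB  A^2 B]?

AB = [[-18, 0], [0, 18], [-3, 21]]
A^2B = [[9, -117], [27, 9], [9, -9]]
Controllability matrix C = [B  AB  A^2B] = [[0, 0, -18, 0, 9, -117], [3, -3, 0, 18, 27, 9], [3, 3, -3, 21, 9, -9]]
Take the 3×3 submatrix of C formed by columns 1, 2, 3: [[0, 0, -18], [3, -3, 0], [3, 3, -3]]. Its determinant is 0·((-3)·(-3) - 0·3) - 0·(3·(-3) - 0·3) + (-18)·(3·3 - (-3)·3) = 0·9 - 0·(-9) + (-18)·18 = -324 ≠ 0.
So rank(C) ≥ 3; since C has 3 rows, rank(C) = 3.
rank(C) = 3 = n, so the pair (A, B) is completely controllable.

3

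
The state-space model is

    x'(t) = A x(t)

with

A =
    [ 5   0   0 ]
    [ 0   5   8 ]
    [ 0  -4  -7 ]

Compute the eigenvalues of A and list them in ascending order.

det(sI - A) = s^3 - (tr A)s^2 + (M11 + M22 + M33)s - det A, where Mii is the 2×2 principal minor of A obtained by deleting row i and column i.
tr A = 5 + 5 + (-7) = 3; M11 = 5·(-7) - 8·(-4) = -35 - (-32) = -3; M22 = 5·(-7) - 0·0 = -35 - 0 = -35; M33 = 5·5 - 0·0 = 25 - 0 = 25; sum of minors = -13.
det A = 5·(5·(-7) - 8·(-4)) - 0·(0·(-7) - 8·0) + 0·(0·(-4) - 5·0) = 5·(-3) - 0·0 + 0·0 = -15.
So p(s) = det(sI - A) = s^3 - 3s^2 - 13s + 15.
Rational-root test: any integer root divides 15. Testing small divisors, s = 1 works: p(1) = 1 + (-3) + (-13) + 15 = 0, so (s - 1) is a factor.
Dividing, p(s) = (s - 1)(s^2 - 2s - 15).
Factor s^2 - 2s - 15: two numbers with sum 2 and product -15 are 5 and -3, so s^2 - 2s - 15 = (s - 5)(s + 3).
Hence p(s) = (s - 5) (s - 1) (s + 3), with roots -3, 1, 5.
At least one eigenvalue has non-negative real part, so the system is not asymptotically stable.

-3, 1, 5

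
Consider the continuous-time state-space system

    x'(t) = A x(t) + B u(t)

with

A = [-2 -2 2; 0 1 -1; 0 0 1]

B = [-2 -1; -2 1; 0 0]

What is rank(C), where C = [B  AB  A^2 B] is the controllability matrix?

AB = [[8, 0], [-2, 1], [0, 0]]
A^2B = [[-12, -2], [-2, 1], [0, 0]]
Controllability matrix C = [B  AB  A^2B] = [[-2, -1, 8, 0, -12, -2], [-2, 1, -2, 1, -2, 1], [0, 0, 0, 0, 0, 0]]
Row 3 of C is identically zero, so rank(C) ≤ 2.
The 2×2 minor from rows 1, 2, columns 1, 2 is (-2)·1 - (-1)·(-2) = -2 - 2 = -4 ≠ 0, so rank(C) = 2.
rank(C) = 2 < n = 3, so the pair (A, B) is not completely controllable.

2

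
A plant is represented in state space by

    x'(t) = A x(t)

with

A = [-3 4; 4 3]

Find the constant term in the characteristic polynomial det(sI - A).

For a 2×2 matrix, det(sI - A) = s^2 - (tr A)s + det A.
tr A = 0, det A = -25.
So p(s) = s^2 - 25.
The constant term is -25.

-25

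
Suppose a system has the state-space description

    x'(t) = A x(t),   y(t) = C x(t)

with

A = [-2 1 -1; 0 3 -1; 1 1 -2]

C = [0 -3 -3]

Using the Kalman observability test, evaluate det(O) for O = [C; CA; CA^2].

-1188

CA = [[-3, -12, 9]]
CA^2 = [[15, -30, -3]]
Observability matrix O = [C; CA; CA^2] = [[0, -3, -3], [-3, -12, 9], [15, -30, -3]]
Expanding along the first row, det(O) = 0·((-12)·(-3) - 9·(-30)) - (-3)·((-3)·(-3) - 9·15) + (-3)·((-3)·(-30) - (-12)·15) = 0·306 - (-3)·(-126) + (-3)·270 = -1188
Since det(O) ≠ 0, rank(O) = 3 and the system is completely observable.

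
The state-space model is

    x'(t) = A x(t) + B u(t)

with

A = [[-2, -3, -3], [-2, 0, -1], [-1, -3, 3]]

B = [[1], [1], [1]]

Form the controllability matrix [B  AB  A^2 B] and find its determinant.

AB = [[-8], [-3], [-1]]
A^2B = [[28], [17], [14]]
Controllability matrix C = [B  AB  A^2B] = [[1, -8, 28], [1, -3, 17], [1, -1, 14]]
Expanding along the first row, det(C) = 1·((-3)·14 - 17·(-1)) - (-8)·(1·14 - 17·1) + 28·(1·(-1) - (-3)·1) = 1·(-25) - (-8)·(-3) + 28·2 = 7
Since det(C) ≠ 0, rank(C) = 3 and the system is completely controllable.

7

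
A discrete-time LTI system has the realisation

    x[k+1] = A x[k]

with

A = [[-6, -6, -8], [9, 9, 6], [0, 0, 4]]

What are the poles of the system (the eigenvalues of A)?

det(zI - A) = z^3 - (tr A)z^2 + (M11 + M22 + M33)z - det A, where Mii is the 2×2 principal minor of A obtained by deleting row i and column i.
tr A = (-6) + 9 + 4 = 7; M11 = 9·4 - 6·0 = 36 - 0 = 36; M22 = (-6)·4 - (-8)·0 = -24 - 0 = -24; M33 = (-6)·9 - (-6)·9 = -54 - (-54) = 0; sum of minors = 12.
det A = (-6)·(9·4 - 6·0) - (-6)·(9·4 - 6·0) + (-8)·(9·0 - 9·0) = (-6)·36 - (-6)·36 + (-8)·0 = 0.
So p(z) = det(zI - A) = z^3 - 7z^2 + 12z.
The constant term is 0, so p(z) = z(z^2 - 7z + 12).
Factor z^2 - 7z + 12: two numbers with sum 7 and product 12 are 4 and 3, so z^2 - 7z + 12 = (z - 4)(z - 3).
Hence p(z) = z (z - 4) (z - 3), with roots 0, 3, 4.

0, 3, 4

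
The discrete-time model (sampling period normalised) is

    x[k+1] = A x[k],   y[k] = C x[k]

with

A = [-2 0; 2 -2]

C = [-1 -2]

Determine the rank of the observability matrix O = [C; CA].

2

CA = [[-2, 4]]
Observability matrix O = [C; CA] = [[-1, -2], [-2, 4]]
det(O) = (-1)·4 - (-2)·(-2) = -4 - 4 = -8 ≠ 0, so rank(O) = 2.
rank(O) = 2 = n, so the pair (A, C) is completely observable.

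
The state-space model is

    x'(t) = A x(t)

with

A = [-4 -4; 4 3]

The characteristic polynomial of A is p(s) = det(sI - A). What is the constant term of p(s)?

For a 2×2 matrix, det(sI - A) = s^2 - (tr A)s + det A.
tr A = -1, det A = 4.
So p(s) = s^2 + s + 4.
The constant term is 4.

4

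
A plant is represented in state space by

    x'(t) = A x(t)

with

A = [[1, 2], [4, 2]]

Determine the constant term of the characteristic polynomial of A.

-6

For a 2×2 matrix, det(sI - A) = s^2 - (tr A)s + det A.
tr A = 3, det A = -6.
So p(s) = s^2 - 3s - 6.
The constant term is -6.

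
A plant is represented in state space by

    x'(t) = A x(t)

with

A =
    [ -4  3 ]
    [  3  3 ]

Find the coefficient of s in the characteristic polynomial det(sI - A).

For a 2×2 matrix, det(sI - A) = s^2 - (tr A)s + det A.
tr A = -1, det A = -21.
So p(s) = s^2 + s - 21.
The coefficient of s is 1.

1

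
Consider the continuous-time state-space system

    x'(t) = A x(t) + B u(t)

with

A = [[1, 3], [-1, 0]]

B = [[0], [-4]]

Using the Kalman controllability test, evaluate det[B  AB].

AB = [[-12], [0]]
Controllability matrix C = [B  AB] = [[0, -12], [-4, 0]]
det(C) = 0·0 - (-12)·(-4) = 0 - 48 = -48
Since det(C) ≠ 0, rank(C) = 2 and the system is completely controllable.

-48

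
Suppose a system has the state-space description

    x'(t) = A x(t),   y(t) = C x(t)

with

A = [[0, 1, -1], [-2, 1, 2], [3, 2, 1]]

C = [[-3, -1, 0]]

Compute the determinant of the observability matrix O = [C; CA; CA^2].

-137

CA = [[2, -4, 1]]
CA^2 = [[11, 0, -9]]
Observability matrix O = [C; CA; CA^2] = [[-3, -1, 0], [2, -4, 1], [11, 0, -9]]
Expanding along the first row, det(O) = (-3)·((-4)·(-9) - 1·0) - (-1)·(2·(-9) - 1·11) + 0·(2·0 - (-4)·11) = (-3)·36 - (-1)·(-29) + 0·44 = -137
Since det(O) ≠ 0, rank(O) = 3 and the system is completely observable.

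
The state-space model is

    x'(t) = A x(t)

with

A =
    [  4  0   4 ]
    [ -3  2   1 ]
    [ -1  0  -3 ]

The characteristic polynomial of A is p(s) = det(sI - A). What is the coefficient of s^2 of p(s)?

-3

Expand det(sI - A) for the 3×3 matrix.
p(s) = s^3 - 3s^2 - 6s + 16.
(Check: constant term = det(-A) = (-1)^3 det A = 16; coefficient of s^2 = -tr A = -3.)
The coefficient of s^2 is -3.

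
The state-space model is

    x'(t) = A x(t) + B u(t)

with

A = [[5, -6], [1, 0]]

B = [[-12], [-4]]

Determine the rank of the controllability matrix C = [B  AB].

1

AB = [[-36], [-12]]
Controllability matrix C = [B  AB] = [[-12, -36], [-4, -12]]
Every column of C is a scalar multiple of column 1 = [-12, -4] (multipliers 1, 3), so the columns span a one-dimensional space.
C ≠ 0, hence rank(C) = 1.
rank(C) = 1 < n = 2, so the pair (A, B) is not completely controllable.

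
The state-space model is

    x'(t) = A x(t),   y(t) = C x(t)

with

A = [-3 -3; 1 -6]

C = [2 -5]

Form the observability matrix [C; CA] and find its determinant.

CA = [[-11, 24]]
Observability matrix O = [C; CA] = [[2, -5], [-11, 24]]
det(O) = 2·24 - (-5)·(-11) = 48 - 55 = -7
Since det(O) ≠ 0, rank(O) = 2 and the system is completely observable.

-7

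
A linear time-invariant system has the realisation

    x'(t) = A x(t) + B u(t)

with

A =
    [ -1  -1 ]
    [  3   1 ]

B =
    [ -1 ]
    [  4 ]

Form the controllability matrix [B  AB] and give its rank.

AB = [[-3], [1]]
Controllability matrix C = [B  AB] = [[-1, -3], [4, 1]]
det(C) = (-1)·1 - (-3)·4 = -1 - (-12) = 11 ≠ 0, so rank(C) = 2.
rank(C) = 2 = n, so the pair (A, B) is completely controllable.

2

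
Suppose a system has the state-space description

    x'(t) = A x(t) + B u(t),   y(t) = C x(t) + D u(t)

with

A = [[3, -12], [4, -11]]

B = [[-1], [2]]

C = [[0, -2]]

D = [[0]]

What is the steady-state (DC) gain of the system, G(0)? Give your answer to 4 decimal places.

G(0) = C(-A)^{-1}B + D = -C A^{-1} B + D.
det A = 15, so A^{-1} = (1/15)·adj(A) = [[-11/15, 4/5], [-4/15, 1/5]]
A^{-1} B = [7/3, 2/3]^T
C A^{-1} B = -4/3
G(0) = D - C A^{-1} B = 0 - (-4/3) = 4/3 ≈ 1.3333

1.3333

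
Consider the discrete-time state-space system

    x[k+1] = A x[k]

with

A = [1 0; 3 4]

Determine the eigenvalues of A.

1, 4

det(zI - A) = z^2 - (tr A)z + det A, with tr A = 1 + 4 = 5 and det A = 1·4 - 0·3 = 4 - 0 = 4.
So p(z) = det(zI - A) = z^2 - 5z + 4.
Factor z^2 - 5z + 4: two numbers with sum 5 and product 4 are 4 and 1, so z^2 - 5z + 4 = (z - 4)(z - 1).
Hence p(z) = (z - 4) (z - 1), with roots 1, 4.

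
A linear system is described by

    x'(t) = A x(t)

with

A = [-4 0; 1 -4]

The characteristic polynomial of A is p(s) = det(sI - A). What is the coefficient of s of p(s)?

For a 2×2 matrix, det(sI - A) = s^2 - (tr A)s + det A.
tr A = -8, det A = 16.
So p(s) = s^2 + 8s + 16.
The coefficient of s is 8.

8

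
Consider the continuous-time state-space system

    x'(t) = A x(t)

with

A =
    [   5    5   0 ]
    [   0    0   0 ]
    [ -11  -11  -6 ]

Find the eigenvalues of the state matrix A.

det(sI - A) = s^3 - (tr A)s^2 + (M11 + M22 + M33)s - det A, where Mii is the 2×2 principal minor of A obtained by deleting row i and column i.
tr A = 5 + 0 + (-6) = -1; M11 = 0·(-6) - 0·(-11) = 0 - 0 = 0; M22 = 5·(-6) - 0·(-11) = -30 - 0 = -30; M33 = 5·0 - 5·0 = 0 - 0 = 0; sum of minors = -30.
det A = 5·(0·(-6) - 0·(-11)) - 5·(0·(-6) - 0·(-11)) + 0·(0·(-11) - 0·(-11)) = 5·0 - 5·0 + 0·0 = 0.
So p(s) = det(sI - A) = s^3 + s^2 - 30s.
The constant term is 0, so p(s) = s(s^2 + s - 30).
Factor s^2 + s - 30: two numbers with sum -1 and product -30 are 5 and -6, so s^2 + s - 30 = (s - 5)(s + 6).
Hence p(s) = s (s - 5) (s + 6), with roots -6, 0, 5.
At least one eigenvalue has non-negative real part, so the system is not asymptotically stable.

-6, 0, 5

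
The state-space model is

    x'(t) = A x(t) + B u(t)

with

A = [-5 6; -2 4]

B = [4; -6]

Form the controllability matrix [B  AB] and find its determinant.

AB = [[-56], [-32]]
Controllability matrix C = [B  AB] = [[4, -56], [-6, -32]]
det(C) = 4·(-32) - (-56)·(-6) = -128 - 336 = -464
Since det(C) ≠ 0, rank(C) = 2 and the system is completely controllable.

-464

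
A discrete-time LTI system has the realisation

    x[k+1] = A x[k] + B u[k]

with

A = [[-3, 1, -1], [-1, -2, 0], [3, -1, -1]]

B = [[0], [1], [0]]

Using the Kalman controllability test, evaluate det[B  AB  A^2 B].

-2

AB = [[1], [-2], [-1]]
A^2B = [[-4], [3], [6]]
Controllability matrix C = [B  AB  A^2B] = [[0, 1, -4], [1, -2, 3], [0, -1, 6]]
Expanding along the first row, det(C) = 0·((-2)·6 - 3·(-1)) - 1·(1·6 - 3·0) + (-4)·(1·(-1) - (-2)·0) = 0·(-9) - 1·6 + (-4)·(-1) = -2
Since det(C) ≠ 0, rank(C) = 3 and the system is completely controllable.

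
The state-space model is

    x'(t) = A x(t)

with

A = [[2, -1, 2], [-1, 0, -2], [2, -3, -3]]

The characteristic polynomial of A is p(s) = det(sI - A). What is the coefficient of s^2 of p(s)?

Expand det(sI - A) for the 3×3 matrix.
p(s) = s^3 + s^2 - 17s - 1.
(Check: constant term = det(-A) = (-1)^3 det A = -1; coefficient of s^2 = -tr A = 1.)
The coefficient of s^2 is 1.

1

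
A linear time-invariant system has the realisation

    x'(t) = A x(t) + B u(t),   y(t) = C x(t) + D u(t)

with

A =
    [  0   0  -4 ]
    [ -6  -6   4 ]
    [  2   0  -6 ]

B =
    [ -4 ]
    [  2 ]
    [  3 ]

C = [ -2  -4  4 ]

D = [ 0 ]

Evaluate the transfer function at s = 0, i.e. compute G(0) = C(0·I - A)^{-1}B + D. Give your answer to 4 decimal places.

-11.6667

G(0) = C(-A)^{-1}B + D = -C A^{-1} B + D.
det A = -48, so A^{-1} = (1/-48)·adj(A) = [[-3/4, 0, 1/2], [7/12, -1/6, -1/2], [-1/4, 0, 0]]
A^{-1} B = [9/2, -25/6, 1]^T
C A^{-1} B = 35/3
G(0) = D - C A^{-1} B = 0 - (35/3) = -35/3 ≈ -11.6667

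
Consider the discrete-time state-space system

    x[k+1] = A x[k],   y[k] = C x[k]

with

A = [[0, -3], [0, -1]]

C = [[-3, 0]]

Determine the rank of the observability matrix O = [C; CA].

CA = [[0, 9]]
Observability matrix O = [C; CA] = [[-3, 0], [0, 9]]
det(O) = (-3)·9 - 0·0 = -27 - 0 = -27 ≠ 0, so rank(O) = 2.
rank(O) = 2 = n, so the pair (A, C) is completely observable.

2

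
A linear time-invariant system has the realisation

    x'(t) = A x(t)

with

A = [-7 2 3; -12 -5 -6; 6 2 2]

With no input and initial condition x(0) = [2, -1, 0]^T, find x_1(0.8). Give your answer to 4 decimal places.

det(sI - A) = s^3 - (tr A)s^2 + (M11 + M22 + M33)s - det A, where Mii is the 2×2 principal minor of A obtained by deleting row i and column i.
tr A = (-7) + (-5) + 2 = -10; M11 = (-5)·2 - (-6)·2 = -10 - (-12) = 2; M22 = (-7)·2 - 3·6 = -14 - 18 = -32; M33 = (-7)·(-5) - 2·(-12) = 35 - (-24) = 59; sum of minors = 29.
det A = (-7)·((-5)·2 - (-6)·2) - 2·((-12)·2 - (-6)·6) + 3·((-12)·2 - (-5)·6) = (-7)·2 - 2·12 + 3·6 = -20.
So p(s) = det(sI - A) = s^3 + 10s^2 + 29s + 20.
Rational-root test: any integer root divides 20. Testing small divisors, s = -1 works: p(-1) = -1 + 10 + (-29) + 20 = 0, so (s + 1) is a factor.
Dividing, p(s) = (s + 1)(s^2 + 9s + 20).
Factor s^2 + 9s + 20: two numbers with sum -9 and product 20 are -4 and -5, so s^2 + 9s + 20 = (s + 4)(s + 5).
Hence p(s) = (s + 1) (s + 4) (s + 5), with roots -5, -4, -1.
The eigenvalues -5, -4, -1 are distinct and real, so A is diagonalisable and x(t) = e^{At} x(0) = V diag(e^{λ_i t}) V^{-1} x(0), where the columns of V are the eigenvectors.
λ = -5: A - (-5)I = [[-2, 2, 3], [-12, 0, -6], [6, 2, 7]]. v must be orthogonal to every row; (row 1) × (row 2) = [-12, -48, 24], so take v_1 = [1, 4, -2]^T.
λ = -4: A - (-4)I = [[-3, 2, 3], [-12, -1, -6], [6, 2, 6]]. v must be orthogonal to every row; (row 1) × (row 2) = [-9, -54, 27], so take v_2 = [-1, -6, 3]^T.
λ = -1: A - (-1)I = [[-6, 2, 3], [-12, -4, -6], [6, 2, 3]]. v must be orthogonal to every row; (row 1) × (row 2) = [0, -72, 48], so take v_3 = [0, -3, 2]^T.
V = [v_1 v_2 v_3] = [[1, -1, 0], [4, -6, -3], [-2, 3, 2]] has det V = -1, so V^{-1} = adj(V)/det V = [[3, -2, -3], [2, -2, -3], [0, 1, 2]].
Modal coordinates z(0) = V^{-1} x(0): 3·2 + (-2)·(-1) + (-3)·0 = 8; 2·2 + (-2)·(-1) + (-3)·0 = 6; 0·2 + 1·(-1) + 2·0 = -1; so z(0) = [8, 6, -1]^T.
x_1(t) = Σ_i (v_i)_1 · z_i(0) · e^{λ_i t} (row 1 of V times the modal terms).
x_1(0.8) = 1·8·e^{-5·0.8} + (-1)·6·e^{-4·0.8} + 0·(-1)·e^{-1·0.8} = 8·0.018316 + (-6)·0.040762 + 0·0.449329 = -0.0980.

-0.0980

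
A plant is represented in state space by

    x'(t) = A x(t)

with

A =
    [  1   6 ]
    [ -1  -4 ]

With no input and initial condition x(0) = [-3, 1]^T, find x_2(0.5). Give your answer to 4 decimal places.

0.6065

det(sI - A) = s^2 - (tr A)s + det A, with tr A = 1 + (-4) = -3 and det A = 1·(-4) - 6·(-1) = -4 - (-6) = 2.
So p(s) = det(sI - A) = s^2 + 3s + 2.
Factor s^2 + 3s + 2: two numbers with sum -3 and product 2 are -1 and -2, so s^2 + 3s + 2 = (s + 1)(s + 2).
Hence p(s) = (s + 1) (s + 2), with roots -2, -1.
The eigenvalues -2, -1 are distinct and real, so A is diagonalisable and x(t) = e^{At} x(0) = V diag(e^{λ_i t}) V^{-1} x(0), where the columns of V are the eigenvectors.
λ = -2: A - (-2)I = [[3, 6], [-1, -2]]. Row 1 gives 3·v1 + 6·v2 = 0, so take v_1 = [2, -1]^T.
λ = -1: A - (-1)I = [[2, 6], [-1, -3]]. Row 1 gives 2·v1 + 6·v2 = 0, so take v_2 = [-3, 1]^T.
V = [v_1 v_2] = [[2, -3], [-1, 1]] has det V = -1, so V^{-1} = adj(V)/det V = [[-1, -3], [-1, -2]].
Modal coordinates z(0) = V^{-1} x(0): (-1)·(-3) + (-3)·1 = 0; (-1)·(-3) + (-2)·1 = 1; so z(0) = [0, 1]^T.
x_2(t) = Σ_i (v_i)_2 · z_i(0) · e^{λ_i t} (row 2 of V times the modal terms).
x_2(0.5) = (-1)·0·e^{-2·0.5} + 1·1·e^{-1·0.5} = 0·0.367879 + 1·0.606531 = 0.6065.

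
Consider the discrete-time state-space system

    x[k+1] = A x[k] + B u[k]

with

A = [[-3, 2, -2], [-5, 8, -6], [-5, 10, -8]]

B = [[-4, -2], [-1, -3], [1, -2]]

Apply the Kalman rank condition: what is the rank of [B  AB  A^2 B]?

2

AB = [[8, 4], [6, -2], [2, -4]]
A^2B = [[-16, -8], [-4, -12], [4, -8]]
Controllability matrix C = [B  AB  A^2B] = [[-4, -2, 8, 4, -16, -8], [-1, -3, 6, -2, -4, -12], [1, -2, 2, -4, 4, -8]]
The rows r1, r2, r3 of C are linearly dependent: r1 - 2·r2 + 2·r3 = 0 (check each entry), so rank(C) ≤ 2.
The 2×2 minor from rows 1, 2, columns 1, 2 is (-4)·(-3) - (-2)·(-1) = 12 - 2 = 10 ≠ 0, so rank(C) = 2.
rank(C) = 2 < n = 3, so the pair (A, B) is not completely controllable.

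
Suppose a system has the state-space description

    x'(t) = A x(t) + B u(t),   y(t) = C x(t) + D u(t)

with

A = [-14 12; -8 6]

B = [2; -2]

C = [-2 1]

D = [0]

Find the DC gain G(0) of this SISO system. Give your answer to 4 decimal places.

G(0) = C(-A)^{-1}B + D = -C A^{-1} B + D.
det A = 12, so A^{-1} = (1/12)·adj(A) = [[1/2, -1], [2/3, -7/6]]
A^{-1} B = [3, 11/3]^T
C A^{-1} B = -7/3
G(0) = D - C A^{-1} B = 0 - (-7/3) = 7/3 ≈ 2.3333

2.3333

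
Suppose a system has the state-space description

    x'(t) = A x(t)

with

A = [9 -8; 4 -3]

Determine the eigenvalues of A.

1, 5

det(sI - A) = s^2 - (tr A)s + det A, with tr A = 9 + (-3) = 6 and det A = 9·(-3) - (-8)·4 = -27 - (-32) = 5.
So p(s) = det(sI - A) = s^2 - 6s + 5.
Factor s^2 - 6s + 5: two numbers with sum 6 and product 5 are 5 and 1, so s^2 - 6s + 5 = (s - 5)(s - 1).
Hence p(s) = (s - 5) (s - 1), with roots 1, 5.
At least one eigenvalue has non-negative real part, so the system is not asymptotically stable.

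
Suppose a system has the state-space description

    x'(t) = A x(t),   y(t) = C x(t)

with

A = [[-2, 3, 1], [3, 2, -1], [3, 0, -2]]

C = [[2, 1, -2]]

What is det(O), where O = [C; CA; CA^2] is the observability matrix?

CA = [[-7, 8, 5]]
CA^2 = [[53, -5, -25]]
Observability matrix O = [C; CA; CA^2] = [[2, 1, -2], [-7, 8, 5], [53, -5, -25]]
Expanding along the first row, det(O) = 2·(8·(-25) - 5·(-5)) - 1·((-7)·(-25) - 5·53) + (-2)·((-7)·(-5) - 8·53) = 2·(-175) - 1·(-90) + (-2)·(-389) = 518
Since det(O) ≠ 0, rank(O) = 3 and the system is completely observable.

518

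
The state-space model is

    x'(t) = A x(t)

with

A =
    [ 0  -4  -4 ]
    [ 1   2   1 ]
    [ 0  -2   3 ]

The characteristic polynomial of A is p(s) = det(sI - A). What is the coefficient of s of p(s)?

Expand det(sI - A) for the 3×3 matrix.
p(s) = s^3 - 5s^2 + 12s - 20.
(Check: constant term = det(-A) = (-1)^3 det A = -20; coefficient of s^2 = -tr A = -5.)
The coefficient of s is 12.

12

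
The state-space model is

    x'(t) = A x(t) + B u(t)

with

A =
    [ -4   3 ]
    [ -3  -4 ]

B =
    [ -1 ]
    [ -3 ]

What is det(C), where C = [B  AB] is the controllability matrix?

-30

AB = [[-5], [15]]
Controllability matrix C = [B  AB] = [[-1, -5], [-3, 15]]
det(C) = (-1)·15 - (-5)·(-3) = -15 - 15 = -30
Since det(C) ≠ 0, rank(C) = 2 and the system is completely controllable.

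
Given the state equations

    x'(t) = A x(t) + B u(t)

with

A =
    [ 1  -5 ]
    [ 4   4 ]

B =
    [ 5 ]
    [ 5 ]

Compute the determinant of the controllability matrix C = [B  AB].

AB = [[-20], [40]]
Controllability matrix C = [B  AB] = [[5, -20], [5, 40]]
det(C) = 5·40 - (-20)·5 = 200 - (-100) = 300
Since det(C) ≠ 0, rank(C) = 2 and the system is completely controllable.

300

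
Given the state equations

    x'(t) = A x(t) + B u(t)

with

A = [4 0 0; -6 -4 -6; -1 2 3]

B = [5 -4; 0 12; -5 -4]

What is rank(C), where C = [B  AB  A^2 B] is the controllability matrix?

2

AB = [[20, -16], [0, 0], [-20, 16]]
A^2B = [[80, -64], [0, 0], [-80, 64]]
Controllability matrix C = [B  AB  A^2B] = [[5, -4, 20, -16, 80, -64], [0, 12, 0, 0, 0, 0], [-5, -4, -20, 16, -80, 64]]
The rows r1, r2, r3 of C are linearly dependent: 3·r1 + 2·r2 + 3·r3 = 0 (check each entry), so rank(C) ≤ 2.
The 2×2 minor from rows 1, 2, columns 1, 2 is 5·12 - (-4)·0 = 60 - 0 = 60 ≠ 0, so rank(C) = 2.
rank(C) = 2 < n = 3, so the pair (A, B) is not completely controllable.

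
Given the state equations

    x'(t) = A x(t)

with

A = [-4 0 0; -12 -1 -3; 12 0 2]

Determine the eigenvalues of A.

-4, -1, 2

det(sI - A) = s^3 - (tr A)s^2 + (M11 + M22 + M33)s - det A, where Mii is the 2×2 principal minor of A obtained by deleting row i and column i.
tr A = (-4) + (-1) + 2 = -3; M11 = (-1)·2 - (-3)·0 = -2 - 0 = -2; M22 = (-4)·2 - 0·12 = -8 - 0 = -8; M33 = (-4)·(-1) - 0·(-12) = 4 - 0 = 4; sum of minors = -6.
det A = (-4)·((-1)·2 - (-3)·0) - 0·((-12)·2 - (-3)·12) + 0·((-12)·0 - (-1)·12) = (-4)·(-2) - 0·12 + 0·12 = 8.
So p(s) = det(sI - A) = s^3 + 3s^2 - 6s - 8.
Rational-root test: any integer root divides -8. Testing small divisors, s = -1 works: p(-1) = -1 + 3 + 6 + (-8) = 0, so (s + 1) is a factor.
Dividing, p(s) = (s + 1)(s^2 + 2s - 8).
Factor s^2 + 2s - 8: two numbers with sum -2 and product -8 are 2 and -4, so s^2 + 2s - 8 = (s - 2)(s + 4).
Hence p(s) = (s - 2) (s + 1) (s + 4), with roots -4, -1, 2.
At least one eigenvalue has non-negative real part, so the system is not asymptotically stable.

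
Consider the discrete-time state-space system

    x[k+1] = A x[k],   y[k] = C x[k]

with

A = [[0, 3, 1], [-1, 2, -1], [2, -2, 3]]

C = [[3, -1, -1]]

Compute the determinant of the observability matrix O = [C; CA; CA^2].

-264

CA = [[-1, 9, 1]]
CA^2 = [[-7, 13, -7]]
Observability matrix O = [C; CA; CA^2] = [[3, -1, -1], [-1, 9, 1], [-7, 13, -7]]
Expanding along the first row, det(O) = 3·(9·(-7) - 1·13) - (-1)·((-1)·(-7) - 1·(-7)) + (-1)·((-1)·13 - 9·(-7)) = 3·(-76) - (-1)·14 + (-1)·50 = -264
Since det(O) ≠ 0, rank(O) = 3 and the system is completely observable.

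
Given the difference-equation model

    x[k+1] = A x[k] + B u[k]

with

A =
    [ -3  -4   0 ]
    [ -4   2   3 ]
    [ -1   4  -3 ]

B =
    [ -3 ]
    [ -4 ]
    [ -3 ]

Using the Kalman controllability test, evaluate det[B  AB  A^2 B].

6764

AB = [[25], [-5], [-4]]
A^2B = [[-55], [-122], [-33]]
Controllability matrix C = [B  AB  A^2B] = [[-3, 25, -55], [-4, -5, -122], [-3, -4, -33]]
Expanding along the first row, det(C) = (-3)·((-5)·(-33) - (-122)·(-4)) - 25·((-4)·(-33) - (-122)·(-3)) + (-55)·((-4)·(-4) - (-5)·(-3)) = (-3)·(-323) - 25·(-234) + (-55)·1 = 6764
Since det(C) ≠ 0, rank(C) = 3 and the system is completely controllable.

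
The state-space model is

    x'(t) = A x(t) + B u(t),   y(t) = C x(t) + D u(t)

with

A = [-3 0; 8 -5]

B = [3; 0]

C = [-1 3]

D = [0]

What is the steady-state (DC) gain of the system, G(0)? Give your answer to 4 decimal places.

G(0) = C(-A)^{-1}B + D = -C A^{-1} B + D.
det A = 15, so A^{-1} = (1/15)·adj(A) = [[-1/3, 0], [-8/15, -1/5]]
A^{-1} B = [-1, -8/5]^T
C A^{-1} B = -19/5
G(0) = D - C A^{-1} B = 0 - (-19/5) = 19/5 ≈ 3.8000

3.8000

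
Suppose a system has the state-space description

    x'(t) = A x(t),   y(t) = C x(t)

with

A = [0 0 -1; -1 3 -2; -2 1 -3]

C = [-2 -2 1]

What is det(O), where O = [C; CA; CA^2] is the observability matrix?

CA = [[0, -5, 3]]
CA^2 = [[-1, -12, 1]]
Observability matrix O = [C; CA; CA^2] = [[-2, -2, 1], [0, -5, 3], [-1, -12, 1]]
Expanding along the first row, det(O) = (-2)·((-5)·1 - 3·(-12)) - (-2)·(0·1 - 3·(-1)) + 1·(0·(-12) - (-5)·(-1)) = (-2)·31 - (-2)·3 + 1·(-5) = -61
Since det(O) ≠ 0, rank(O) = 3 and the system is completely observable.

-61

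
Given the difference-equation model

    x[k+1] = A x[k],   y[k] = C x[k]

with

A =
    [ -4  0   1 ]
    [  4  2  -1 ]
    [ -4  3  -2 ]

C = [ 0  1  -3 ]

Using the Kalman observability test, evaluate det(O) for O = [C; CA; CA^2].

CA = [[16, -7, 5]]
CA^2 = [[-112, 1, 13]]
Observability matrix O = [C; CA; CA^2] = [[0, 1, -3], [16, -7, 5], [-112, 1, 13]]
Expanding along the first row, det(O) = 0·((-7)·13 - 5·1) - 1·(16·13 - 5·(-112)) + (-3)·(16·1 - (-7)·(-112)) = 0·(-96) - 1·768 + (-3)·(-768) = 1536
Since det(O) ≠ 0, rank(O) = 3 and the system is completely observable.

1536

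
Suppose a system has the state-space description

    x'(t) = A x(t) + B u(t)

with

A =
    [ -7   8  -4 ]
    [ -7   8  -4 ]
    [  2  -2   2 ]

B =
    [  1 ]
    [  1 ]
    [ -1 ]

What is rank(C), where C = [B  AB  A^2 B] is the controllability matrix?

AB = [[5], [5], [-2]]
A^2B = [[13], [13], [-4]]
Controllability matrix C = [B  AB  A^2B] = [[1, 5, 13], [1, 5, 13], [-1, -2, -4]]
The rows r1, r2, r3 of C are linearly dependent: -r1 + r2 = 0 (check each entry), so rank(C) ≤ 2.
The 2×2 minor from rows 1, 3, columns 1, 2 is 1·(-2) - 5·(-1) = -2 - (-5) = 3 ≠ 0, so rank(C) = 2.
rank(C) = 2 < n = 3, so the pair (A, B) is not completely controllable.

2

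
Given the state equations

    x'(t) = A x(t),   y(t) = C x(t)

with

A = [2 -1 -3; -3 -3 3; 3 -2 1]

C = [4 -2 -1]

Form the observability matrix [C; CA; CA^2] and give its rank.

CA = [[11, 4, -19]]
CA^2 = [[-47, 15, -40]]
Observability matrix O = [C; CA; CA^2] = [[4, -2, -1], [11, 4, -19], [-47, 15, -40]]
det(O) = 4·(4·(-40) - (-19)·15) - (-2)·(11·(-40) - (-19)·(-47)) + (-1)·(11·15 - 4·(-47)) = 4·125 - (-2)·(-1333) + (-1)·353 = -2519 ≠ 0, so rank(O) = 3.
rank(O) = 3 = n, so the pair (A, C) is completely observable.

3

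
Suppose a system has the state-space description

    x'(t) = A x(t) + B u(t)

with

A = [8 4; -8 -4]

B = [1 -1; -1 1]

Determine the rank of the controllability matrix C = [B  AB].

1

AB = [[4, -4], [-4, 4]]
Controllability matrix C = [B  AB] = [[1, -1, 4, -4], [-1, 1, -4, 4]]
Every column of C is a scalar multiple of column 1 = [1, -1] (multipliers 1, -1, 4, -4), so the columns span a one-dimensional space.
C ≠ 0, hence rank(C) = 1.
rank(C) = 1 < n = 2, so the pair (A, B) is not completely controllable.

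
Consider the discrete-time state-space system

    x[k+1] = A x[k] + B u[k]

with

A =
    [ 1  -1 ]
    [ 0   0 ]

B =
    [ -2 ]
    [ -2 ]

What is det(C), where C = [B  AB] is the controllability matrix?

0

AB = [[0], [0]]
Controllability matrix C = [B  AB] = [[-2, 0], [-2, 0]]
det(C) = (-2)·0 - 0·(-2) = 0 - 0 = 0
Since det(C) = 0, rank(C) < 2 and the system is not completely controllable.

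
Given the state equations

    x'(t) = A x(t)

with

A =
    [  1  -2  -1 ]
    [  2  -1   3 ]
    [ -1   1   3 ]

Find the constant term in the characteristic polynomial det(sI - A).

-11

Expand det(sI - A) for the 3×3 matrix.
p(s) = s^3 - 3s^2 - s - 11.
(Check: constant term = det(-A) = (-1)^3 det A = -11; coefficient of s^2 = -tr A = -3.)
The constant term is -11.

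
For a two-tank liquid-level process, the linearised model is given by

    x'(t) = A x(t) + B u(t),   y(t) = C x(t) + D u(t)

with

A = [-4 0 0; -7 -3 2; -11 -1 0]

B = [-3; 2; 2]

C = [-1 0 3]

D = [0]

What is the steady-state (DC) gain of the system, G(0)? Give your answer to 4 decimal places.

G(0) = C(-A)^{-1}B + D = -C A^{-1} B + D.
det A = -8, so A^{-1} = (1/-8)·adj(A) = [[-1/4, 0, 0], [11/4, 0, -1], [13/4, 1/2, -3/2]]
A^{-1} B = [3/4, -41/4, -47/4]^T
C A^{-1} B = -36
G(0) = D - C A^{-1} B = 0 - (-36) = 36

36.0000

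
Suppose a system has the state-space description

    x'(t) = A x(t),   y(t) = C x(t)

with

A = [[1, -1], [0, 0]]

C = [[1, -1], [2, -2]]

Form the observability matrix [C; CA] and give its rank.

1

CA = [[1, -1], [2, -2]]
Observability matrix O = [C; CA] = [[1, -1], [2, -2], [1, -1], [2, -2]]
Every row of O is a scalar multiple of row 1 = [1, -1] (multipliers 1, 2, 1, 2), so the rows span a one-dimensional space.
O ≠ 0, hence rank(O) = 1.
rank(O) = 1 < n = 2, so the pair (A, C) is not completely observable.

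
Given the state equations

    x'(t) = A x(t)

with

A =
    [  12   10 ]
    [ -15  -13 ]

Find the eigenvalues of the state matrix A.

det(sI - A) = s^2 - (tr A)s + det A, with tr A = 12 + (-13) = -1 and det A = 12·(-13) - 10·(-15) = -156 - (-150) = -6.
So p(s) = det(sI - A) = s^2 + s - 6.
Factor s^2 + s - 6: two numbers with sum -1 and product -6 are 2 and -3, so s^2 + s - 6 = (s - 2)(s + 3).
Hence p(s) = (s - 2) (s + 3), with roots -3, 2.
At least one eigenvalue has non-negative real part, so the system is not asymptotically stable.

-3, 2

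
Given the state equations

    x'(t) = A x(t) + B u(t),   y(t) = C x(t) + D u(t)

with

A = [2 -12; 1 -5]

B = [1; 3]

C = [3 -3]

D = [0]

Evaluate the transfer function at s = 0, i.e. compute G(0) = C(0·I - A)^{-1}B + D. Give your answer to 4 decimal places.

-39.0000

G(0) = C(-A)^{-1}B + D = -C A^{-1} B + D.
det A = 2, so A^{-1} = (1/2)·adj(A) = [[-5/2, 6], [-1/2, 1]]
A^{-1} B = [31/2, 5/2]^T
C A^{-1} B = 39
G(0) = D - C A^{-1} B = 0 - (39) = -39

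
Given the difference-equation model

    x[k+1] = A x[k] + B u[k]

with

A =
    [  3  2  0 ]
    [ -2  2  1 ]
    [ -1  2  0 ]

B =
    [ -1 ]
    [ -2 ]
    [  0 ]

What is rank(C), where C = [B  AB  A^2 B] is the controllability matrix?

3

AB = [[-7], [-2], [-3]]
A^2B = [[-25], [7], [3]]
Controllability matrix C = [B  AB  A^2B] = [[-1, -7, -25], [-2, -2, 7], [0, -3, 3]]
det(C) = (-1)·((-2)·3 - 7·(-3)) - (-7)·((-2)·3 - 7·0) + (-25)·((-2)·(-3) - (-2)·0) = (-1)·15 - (-7)·(-6) + (-25)·6 = -207 ≠ 0, so rank(C) = 3.
rank(C) = 3 = n, so the pair (A, B) is completely controllable.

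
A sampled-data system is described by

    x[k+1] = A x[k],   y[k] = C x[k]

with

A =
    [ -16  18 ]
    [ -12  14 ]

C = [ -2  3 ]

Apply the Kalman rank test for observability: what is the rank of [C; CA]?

CA = [[-4, 6]]
Observability matrix O = [C; CA] = [[-2, 3], [-4, 6]]
Every row of O is a scalar multiple of row 1 = [-2, 3] (multipliers 1, 2), so the rows span a one-dimensional space.
O ≠ 0, hence rank(O) = 1.
rank(O) = 1 < n = 2, so the pair (A, C) is not completely observable.

1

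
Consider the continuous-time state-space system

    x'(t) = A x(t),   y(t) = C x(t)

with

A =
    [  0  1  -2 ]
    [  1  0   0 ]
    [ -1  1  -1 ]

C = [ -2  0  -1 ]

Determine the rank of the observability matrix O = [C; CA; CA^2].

3

CA = [[1, -3, 5]]
CA^2 = [[-8, 6, -7]]
Observability matrix O = [C; CA; CA^2] = [[-2, 0, -1], [1, -3, 5], [-8, 6, -7]]
det(O) = (-2)·((-3)·(-7) - 5·6) - 0·(1·(-7) - 5·(-8)) + (-1)·(1·6 - (-3)·(-8)) = (-2)·(-9) - 0·33 + (-1)·(-18) = 36 ≠ 0, so rank(O) = 3.
rank(O) = 3 = n, so the pair (A, C) is completely observable.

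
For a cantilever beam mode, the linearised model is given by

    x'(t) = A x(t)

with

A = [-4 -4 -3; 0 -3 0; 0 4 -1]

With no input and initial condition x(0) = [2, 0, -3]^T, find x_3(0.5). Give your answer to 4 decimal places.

-1.8196

det(sI - A) = s^3 - (tr A)s^2 + (M11 + M22 + M33)s - det A, where Mii is the 2×2 principal minor of A obtained by deleting row i and column i.
tr A = (-4) + (-3) + (-1) = -8; M11 = (-3)·(-1) - 0·4 = 3 - 0 = 3; M22 = (-4)·(-1) - (-3)·0 = 4 - 0 = 4; M33 = (-4)·(-3) - (-4)·0 = 12 - 0 = 12; sum of minors = 19.
det A = (-4)·((-3)·(-1) - 0·4) - (-4)·(0·(-1) - 0·0) + (-3)·(0·4 - (-3)·0) = (-4)·3 - (-4)·0 + (-3)·0 = -12.
So p(s) = det(sI - A) = s^3 + 8s^2 + 19s + 12.
Rational-root test: any integer root divides 12. Testing small divisors, s = -1 works: p(-1) = -1 + 8 + (-19) + 12 = 0, so (s + 1) is a factor.
Dividing, p(s) = (s + 1)(s^2 + 7s + 12).
Factor s^2 + 7s + 12: two numbers with sum -7 and product 12 are -3 and -4, so s^2 + 7s + 12 = (s + 3)(s + 4).
Hence p(s) = (s + 1) (s + 3) (s + 4), with roots -4, -3, -1.
The eigenvalues -4, -3, -1 are distinct and real, so A is diagonalisable and x(t) = e^{At} x(0) = V diag(e^{λ_i t}) V^{-1} x(0), where the columns of V are the eigenvectors.
λ = -4: A - (-4)I = [[0, -4, -3], [0, 1, 0], [0, 4, 3]]. v must be orthogonal to every row; (row 1) × (row 2) = [3, 0, 0], so take v_1 = [1, 0, 0]^T.
λ = -3: A - (-3)I = [[-1, -4, -3], [0, 0, 0], [0, 4, 2]]. v must be orthogonal to every row; (row 1) × (row 3) = [4, 2, -4], so take v_2 = [2, 1, -2]^T.
λ = -1: A - (-1)I = [[-3, -4, -3], [0, -2, 0], [0, 4, 0]]. v must be orthogonal to every row; (row 1) × (row 2) = [-6, 0, 6], so take v_3 = [-1, 0, 1]^T.
V = [v_1 v_2 v_3] = [[1, 2, -1], [0, 1, 0], [0, -2, 1]] has det V = 1, so V^{-1} = adj(V)/det V = [[1, 0, 1], [0, 1, 0], [0, 2, 1]].
Modal coordinates z(0) = V^{-1} x(0): 1·2 + 0·0 + 1·(-3) = -1; 0·2 + 1·0 + 0·(-3) = 0; 0·2 + 2·0 + 1·(-3) = -3; so z(0) = [-1, 0, -3]^T.
x_3(t) = Σ_i (v_i)_3 · z_i(0) · e^{λ_i t} (row 3 of V times the modal terms).
x_3(0.5) = 0·(-1)·e^{-4·0.5} + (-2)·0·e^{-3·0.5} + 1·(-3)·e^{-1·0.5} = 0·0.135335 + 0·0.223130 + (-3)·0.606531 = -1.8196.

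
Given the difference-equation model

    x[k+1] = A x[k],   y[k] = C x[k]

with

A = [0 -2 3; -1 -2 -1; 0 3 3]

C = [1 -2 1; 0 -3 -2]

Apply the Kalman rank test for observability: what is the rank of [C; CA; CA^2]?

CA = [[2, 5, 8], [3, 0, -3]]
CA^2 = [[-5, 10, 25], [0, -15, 0]]
Observability matrix O = [C; CA; CA^2] = [[1, -2, 1], [0, -3, -2], [2, 5, 8], [3, 0, -3], [-5, 10, 25], [0, -15, 0]]
Take the 3×3 submatrix of O formed by rows 1, 2, 4: [[1, -2, 1], [0, -3, -2], [3, 0, -3]]. Its determinant is 1·((-3)·(-3) - (-2)·0) - (-2)·(0·(-3) - (-2)·3) + 1·(0·0 - (-3)·3) = 1·9 - (-2)·6 + 1·9 = 30 ≠ 0.
So rank(O) ≥ 3; since O has 3 columns, rank(O) = 3.
rank(O) = 3 = n, so the pair (A, C) is completely observable.

3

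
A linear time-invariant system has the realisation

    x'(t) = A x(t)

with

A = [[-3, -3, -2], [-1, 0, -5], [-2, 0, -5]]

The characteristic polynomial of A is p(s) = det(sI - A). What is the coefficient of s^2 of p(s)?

Expand det(sI - A) for the 3×3 matrix.
p(s) = s^3 + 8s^2 + 8s + 15.
(Check: constant term = det(-A) = (-1)^3 det A = 15; coefficient of s^2 = -tr A = 8.)
The coefficient of s^2 is 8.

8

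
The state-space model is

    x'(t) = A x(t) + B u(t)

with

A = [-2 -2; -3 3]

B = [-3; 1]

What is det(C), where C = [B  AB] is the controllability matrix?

-40

AB = [[4], [12]]
Controllability matrix C = [B  AB] = [[-3, 4], [1, 12]]
det(C) = (-3)·12 - 4·1 = -36 - 4 = -40
Since det(C) ≠ 0, rank(C) = 2 and the system is completely controllable.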